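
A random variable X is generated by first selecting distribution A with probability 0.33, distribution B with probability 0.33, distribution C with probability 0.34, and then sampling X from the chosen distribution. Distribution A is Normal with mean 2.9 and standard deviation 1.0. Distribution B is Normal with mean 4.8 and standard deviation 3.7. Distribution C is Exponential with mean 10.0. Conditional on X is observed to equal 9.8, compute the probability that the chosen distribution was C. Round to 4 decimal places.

0.4719

Likelihoods f(9.8 | ·): A: 1.83033e-11; B: 0.0432678; C: 0.0375311.
Posterior ∝ prior × likelihood. Numerator for C: 0.34·0.0375311 = 0.0127606.
Normalizing constant: 0.33·1.83033e-11 + 0.33·0.0432678 + 0.34·0.0375311 = 0.027039.
P(C | observation) = 0.0127606 / 0.027039 = 0.471933.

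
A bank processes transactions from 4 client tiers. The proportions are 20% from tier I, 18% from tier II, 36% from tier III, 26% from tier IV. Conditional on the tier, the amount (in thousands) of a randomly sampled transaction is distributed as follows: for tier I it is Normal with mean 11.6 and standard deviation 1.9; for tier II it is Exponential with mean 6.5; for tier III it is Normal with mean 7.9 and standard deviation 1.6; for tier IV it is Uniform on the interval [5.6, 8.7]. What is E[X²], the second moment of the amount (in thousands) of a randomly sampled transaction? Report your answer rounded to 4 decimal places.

79.7333

For each component E[X²] = Var + (mean)², giving I: 138.17; II: 84.5; III: 64.97; IV: 51.9233.
Overall E[X²] = 0.2·138.17 + 0.18·84.5 + 0.36·64.97 + 0.26·51.9233 = 79.7333.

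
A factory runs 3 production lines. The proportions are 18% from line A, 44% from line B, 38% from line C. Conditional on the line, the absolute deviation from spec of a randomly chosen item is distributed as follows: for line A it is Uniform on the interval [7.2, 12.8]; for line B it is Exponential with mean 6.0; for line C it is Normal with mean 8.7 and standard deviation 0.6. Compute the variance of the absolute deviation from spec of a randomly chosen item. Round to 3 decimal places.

19.049

Per component, A: μ=10, E[X²]=102.613; B: μ=6, E[X²]=72; C: μ=8.7, E[X²]=76.05.
E[X] = 0.18·10 + 0.44·6 + 0.38·8.7 = 7.746.
E[X²] = 0.18·102.613 + 0.44·72 + 0.38·76.05 = 79.0494.
Var(X) = E[X²] − (E[X])² = 79.0494 − 60.0005 = 19.0489.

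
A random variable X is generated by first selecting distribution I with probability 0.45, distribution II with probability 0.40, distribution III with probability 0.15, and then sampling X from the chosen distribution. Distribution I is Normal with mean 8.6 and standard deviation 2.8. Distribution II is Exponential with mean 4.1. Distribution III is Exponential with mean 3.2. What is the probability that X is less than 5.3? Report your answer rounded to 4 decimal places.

0.4652

Conditional on each component, P(X < 5.3): I: 0.119284; II: 0.725467; III: 0.809147.
By total probability, P(X < 5.3) = 0.45·0.119284 + 0.4·0.725467 + 0.15·0.809147 = 0.465237.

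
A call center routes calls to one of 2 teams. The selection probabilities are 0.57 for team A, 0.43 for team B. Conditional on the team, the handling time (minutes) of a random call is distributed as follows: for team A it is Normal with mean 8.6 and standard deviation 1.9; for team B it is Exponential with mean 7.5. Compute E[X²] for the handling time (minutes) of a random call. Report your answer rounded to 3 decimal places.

92.590

For each component E[X²] = Var + (mean)², giving A: 77.57; B: 112.5.
Overall E[X²] = 0.57·77.57 + 0.43·112.5 = 92.5899.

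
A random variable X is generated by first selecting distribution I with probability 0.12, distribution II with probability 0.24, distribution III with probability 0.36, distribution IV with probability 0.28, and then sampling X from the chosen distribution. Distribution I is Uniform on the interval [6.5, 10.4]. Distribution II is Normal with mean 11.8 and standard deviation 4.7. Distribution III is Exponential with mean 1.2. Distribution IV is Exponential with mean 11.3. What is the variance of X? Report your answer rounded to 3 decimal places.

64.599

Per component, I: μ=8.45, E[X²]=72.67; II: μ=11.8, E[X²]=161.33; III: μ=1.2, E[X²]=2.88; IV: μ=11.3, E[X²]=255.38.
E[X] = 0.12·8.45 + 0.24·11.8 + 0.36·1.2 + 0.28·11.3 = 7.442.
E[X²] = 0.12·72.67 + 0.24·161.33 + 0.36·2.88 + 0.28·255.38 = 119.983.
Var(X) = E[X²] − (E[X])² = 119.983 − 55.3834 = 64.5994.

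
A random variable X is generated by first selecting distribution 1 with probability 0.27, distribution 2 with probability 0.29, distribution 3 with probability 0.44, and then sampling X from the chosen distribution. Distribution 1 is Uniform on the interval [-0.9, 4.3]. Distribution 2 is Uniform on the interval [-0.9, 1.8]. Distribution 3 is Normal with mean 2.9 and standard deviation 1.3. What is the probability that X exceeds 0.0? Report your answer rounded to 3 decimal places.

Conditional on each component, P(X > 0.0): 1: 0.826923; 2: 0.666667; 3: 0.987152.
By total probability, P(X > 0.0) = 0.27·0.826923 + 0.29·0.666667 + 0.44·0.987152 = 0.850949.

0.851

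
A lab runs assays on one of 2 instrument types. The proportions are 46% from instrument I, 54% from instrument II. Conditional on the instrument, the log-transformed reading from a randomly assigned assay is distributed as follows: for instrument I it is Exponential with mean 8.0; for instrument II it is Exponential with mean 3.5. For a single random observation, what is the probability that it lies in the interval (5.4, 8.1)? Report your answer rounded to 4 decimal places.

0.1292

Conditional on each instrument, P(5.4 < X < 8.1): I: 0.145847; II: 0.114933.
By total probability, P(5.4 < X < 8.1) = 0.46·0.145847 + 0.54·0.114933 = 0.129153.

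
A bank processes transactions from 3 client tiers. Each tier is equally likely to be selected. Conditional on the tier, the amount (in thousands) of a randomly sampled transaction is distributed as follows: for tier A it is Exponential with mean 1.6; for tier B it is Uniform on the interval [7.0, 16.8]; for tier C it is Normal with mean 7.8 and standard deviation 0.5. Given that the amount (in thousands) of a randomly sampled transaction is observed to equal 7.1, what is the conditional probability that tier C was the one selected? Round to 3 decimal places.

0.732

Likelihoods f(7.1 | ·): A: 0.00739092; B: 0.102041; C: 0.299455.
Posterior ∝ prior × likelihood. Numerator for C: 0.333333·0.299455 = 0.0998183.
Normalizing constant: 0.333333·0.00739092 + 0.333333·0.102041 + 0.333333·0.299455 = 0.136296.
P(C | observation) = 0.0998183 / 0.136296 = 0.732367.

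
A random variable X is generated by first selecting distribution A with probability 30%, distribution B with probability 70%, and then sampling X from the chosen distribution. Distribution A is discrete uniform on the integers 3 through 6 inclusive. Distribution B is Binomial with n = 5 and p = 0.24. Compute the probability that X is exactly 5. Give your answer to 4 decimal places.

0.0756

Conditional on each component, P(X = 5): A: 0.25; B: 0.000796262.
By total probability, P(X = 5) = 0.3·0.25 + 0.7·0.000796262 = 0.0755574.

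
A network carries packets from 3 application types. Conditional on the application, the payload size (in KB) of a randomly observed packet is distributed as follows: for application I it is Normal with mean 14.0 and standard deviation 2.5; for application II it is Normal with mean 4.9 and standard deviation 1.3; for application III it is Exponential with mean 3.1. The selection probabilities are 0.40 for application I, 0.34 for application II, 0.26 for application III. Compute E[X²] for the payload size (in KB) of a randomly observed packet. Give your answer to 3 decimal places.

94.635

For each component E[X²] = Var + (mean)², giving I: 202.25; II: 25.7; III: 19.22.
Overall E[X²] = 0.4·202.25 + 0.34·25.7 + 0.26·19.22 = 94.6352.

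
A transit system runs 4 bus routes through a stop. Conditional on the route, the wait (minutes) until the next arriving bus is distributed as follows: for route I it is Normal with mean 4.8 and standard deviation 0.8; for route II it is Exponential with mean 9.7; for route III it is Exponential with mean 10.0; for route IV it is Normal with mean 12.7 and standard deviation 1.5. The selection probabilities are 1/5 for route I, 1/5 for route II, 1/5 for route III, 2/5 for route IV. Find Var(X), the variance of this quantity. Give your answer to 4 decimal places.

Per component, I: μ=4.8, E[X²]=23.68; II: μ=9.7, E[X²]=188.18; III: μ=10, E[X²]=200; IV: μ=12.7, E[X²]=163.54.
E[X] = 0.2·4.8 + 0.2·9.7 + 0.2·10 + 0.4·12.7 = 9.98.
E[X²] = 0.2·23.68 + 0.2·188.18 + 0.2·200 + 0.4·163.54 = 147.788.
Var(X) = E[X²] − (E[X])² = 147.788 − 99.6004 = 48.1876.

48.1876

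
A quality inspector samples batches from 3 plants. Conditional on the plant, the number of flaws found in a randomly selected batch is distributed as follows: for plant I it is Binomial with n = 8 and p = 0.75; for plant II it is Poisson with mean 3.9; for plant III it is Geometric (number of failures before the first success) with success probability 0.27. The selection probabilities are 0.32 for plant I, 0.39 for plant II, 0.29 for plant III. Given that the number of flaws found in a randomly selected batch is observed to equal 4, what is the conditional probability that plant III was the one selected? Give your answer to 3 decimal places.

Likelihoods P(X=4 | ·): I: 0.0865173; II: 0.195119; III: 0.0766753.
Posterior ∝ prior × likelihood. Numerator for III: 0.29·0.0766753 = 0.0222358.
Normalizing constant: 0.32·0.0865173 + 0.39·0.195119 + 0.29·0.0766753 = 0.126018.
P(III | observation) = 0.0222358 / 0.126018 = 0.17645.

0.176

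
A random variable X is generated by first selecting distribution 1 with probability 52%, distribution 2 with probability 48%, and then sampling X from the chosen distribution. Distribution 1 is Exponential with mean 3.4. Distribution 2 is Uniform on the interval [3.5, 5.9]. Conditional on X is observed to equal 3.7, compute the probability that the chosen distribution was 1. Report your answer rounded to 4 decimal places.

Likelihoods f(3.7 | ·): 1: 0.0990619; 2: 0.416667.
Posterior ∝ prior × likelihood. Numerator for 1: 0.52·0.0990619 = 0.0515122.
Normalizing constant: 0.52·0.0990619 + 0.48·0.416667 = 0.251512.
P(1 | observation) = 0.0515122 / 0.251512 = 0.20481.

0.2048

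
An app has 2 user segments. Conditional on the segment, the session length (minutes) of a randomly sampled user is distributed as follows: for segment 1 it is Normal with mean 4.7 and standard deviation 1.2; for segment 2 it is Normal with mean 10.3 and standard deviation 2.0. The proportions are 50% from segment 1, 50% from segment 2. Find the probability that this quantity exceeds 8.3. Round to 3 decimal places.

Conditional on each segment, P(X > 8.3): 1: 0.0013499; 2: 0.841345.
By total probability, P(X > 8.3) = 0.5·0.0013499 + 0.5·0.841345 = 0.421347.

0.421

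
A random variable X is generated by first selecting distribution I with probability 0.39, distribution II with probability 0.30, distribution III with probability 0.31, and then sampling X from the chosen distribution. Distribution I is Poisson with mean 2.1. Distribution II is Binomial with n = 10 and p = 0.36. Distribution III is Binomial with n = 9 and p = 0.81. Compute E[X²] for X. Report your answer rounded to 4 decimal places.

24.0222

For each component E[X²] = Var + (mean)², giving I: 6.51; II: 15.264; III: 54.5292.
Overall E[X²] = 0.39·6.51 + 0.3·15.264 + 0.31·54.5292 = 24.0222.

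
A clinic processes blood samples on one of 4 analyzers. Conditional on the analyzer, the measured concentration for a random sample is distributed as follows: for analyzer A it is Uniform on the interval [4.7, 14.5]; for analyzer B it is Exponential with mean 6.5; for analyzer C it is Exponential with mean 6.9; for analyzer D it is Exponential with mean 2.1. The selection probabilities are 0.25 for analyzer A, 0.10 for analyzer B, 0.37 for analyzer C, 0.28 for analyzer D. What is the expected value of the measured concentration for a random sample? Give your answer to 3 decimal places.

Component means — A: 9.6; B: 6.5; C: 6.9; D: 2.1.
E[X] = 0.25·9.6 + 0.1·6.5 + 0.37·6.9 + 0.28·2.1 = 6.191.

6.191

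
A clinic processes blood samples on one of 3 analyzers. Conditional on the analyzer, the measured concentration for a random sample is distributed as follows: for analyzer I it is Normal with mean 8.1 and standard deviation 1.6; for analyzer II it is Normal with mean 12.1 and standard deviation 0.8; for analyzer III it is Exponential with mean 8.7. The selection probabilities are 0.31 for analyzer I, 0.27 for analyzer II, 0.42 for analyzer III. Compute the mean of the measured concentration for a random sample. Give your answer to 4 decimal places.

9.4320

Component means — I: 8.1; II: 12.1; III: 8.7.
E[X] = 0.31·8.1 + 0.27·12.1 + 0.42·8.7 = 9.432.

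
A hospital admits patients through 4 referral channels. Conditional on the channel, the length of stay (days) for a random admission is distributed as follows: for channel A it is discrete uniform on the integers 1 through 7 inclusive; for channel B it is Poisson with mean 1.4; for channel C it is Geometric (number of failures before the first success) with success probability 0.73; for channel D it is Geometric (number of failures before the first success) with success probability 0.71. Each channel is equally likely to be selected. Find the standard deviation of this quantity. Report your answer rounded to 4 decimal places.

1.9495

Per component, A: μ=4, E[X²]=20; B: μ=1.4, E[X²]=3.36; C: μ=0.369863, E[X²]=0.64346; D: μ=0.408451, E[X²]=0.742115.
E[X] = 0.25·4 + 0.25·1.4 + 0.25·0.369863 + 0.25·0.408451 = 1.54458.
E[X²] = 0.25·20 + 0.25·3.36 + 0.25·0.64346 + 0.25·0.742115 = 6.18639.
Var(X) = E[X²] − (E[X])² = 6.18639 − 2.38572 = 3.80067.
SD(X) = √3.80067 = 1.94953.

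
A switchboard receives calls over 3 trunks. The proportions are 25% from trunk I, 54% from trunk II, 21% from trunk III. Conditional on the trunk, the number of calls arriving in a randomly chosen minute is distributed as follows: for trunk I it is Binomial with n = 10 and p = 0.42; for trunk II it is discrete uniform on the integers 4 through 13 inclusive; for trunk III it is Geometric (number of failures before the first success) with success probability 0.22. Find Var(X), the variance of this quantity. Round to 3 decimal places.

Per component, I: μ=4.2, E[X²]=20.076; II: μ=8.5, E[X²]=80.5; III: μ=3.54545, E[X²]=28.686.
E[X] = 0.25·4.2 + 0.54·8.5 + 0.21·3.54545 = 6.38455.
E[X²] = 0.25·20.076 + 0.54·80.5 + 0.21·28.686 = 54.513.
Var(X) = E[X²] − (E[X])² = 54.513 − 40.7624 = 13.7506.

13.751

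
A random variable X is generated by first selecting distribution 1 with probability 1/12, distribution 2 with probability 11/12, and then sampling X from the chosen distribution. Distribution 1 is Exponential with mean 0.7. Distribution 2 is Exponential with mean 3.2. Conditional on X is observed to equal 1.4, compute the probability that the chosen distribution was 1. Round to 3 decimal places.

0.080

Likelihoods f(1.4 | ·): 1: 0.193336; 2: 0.201765.
Posterior ∝ prior × likelihood. Numerator for 1: 0.0833333·0.193336 = 0.0161113.
Normalizing constant: 0.0833333·0.193336 + 0.916667·0.201765 = 0.201063.
P(1 | observation) = 0.0161113 / 0.201063 = 0.0801309.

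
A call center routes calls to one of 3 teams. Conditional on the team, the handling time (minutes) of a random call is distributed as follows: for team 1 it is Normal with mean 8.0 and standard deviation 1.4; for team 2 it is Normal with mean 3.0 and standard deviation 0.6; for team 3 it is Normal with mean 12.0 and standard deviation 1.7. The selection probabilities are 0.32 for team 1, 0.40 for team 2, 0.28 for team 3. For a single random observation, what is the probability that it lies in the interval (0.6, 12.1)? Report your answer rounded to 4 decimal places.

0.8660

Conditional on each team, P(0.6 < X < 12.1): 1: 0.998297; 2: 0.999968; 3: 0.523454.
By total probability, P(0.6 < X < 12.1) = 0.32·0.998297 + 0.4·0.999968 + 0.28·0.523454 = 0.86601.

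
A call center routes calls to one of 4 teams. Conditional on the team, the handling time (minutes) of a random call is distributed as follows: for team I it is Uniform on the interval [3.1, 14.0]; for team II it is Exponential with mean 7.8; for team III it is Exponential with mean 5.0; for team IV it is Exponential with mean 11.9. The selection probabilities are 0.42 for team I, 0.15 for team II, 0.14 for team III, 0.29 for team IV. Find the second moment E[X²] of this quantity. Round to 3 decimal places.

For each component E[X²] = Var + (mean)², giving I: 83.0033; II: 121.68; III: 50; IV: 283.22.
Overall E[X²] = 0.42·83.0033 + 0.15·121.68 + 0.14·50 + 0.29·283.22 = 142.247.

142.247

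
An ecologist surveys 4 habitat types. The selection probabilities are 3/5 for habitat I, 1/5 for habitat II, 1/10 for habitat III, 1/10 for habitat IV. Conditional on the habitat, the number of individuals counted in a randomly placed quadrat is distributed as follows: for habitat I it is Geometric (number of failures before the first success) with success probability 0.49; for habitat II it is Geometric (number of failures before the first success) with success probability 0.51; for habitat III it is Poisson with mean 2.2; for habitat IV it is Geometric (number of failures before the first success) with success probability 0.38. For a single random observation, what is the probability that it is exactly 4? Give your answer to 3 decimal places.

Conditional on each habitat, P(X = 4): I: 0.0331495; II: 0.0294005; III: 0.108151; IV: 0.0561501.
By total probability, P(X = 4) = 0.6·0.0331495 + 0.2·0.0294005 + 0.1·0.108151 + 0.1·0.0561501 = 0.0421999.

0.042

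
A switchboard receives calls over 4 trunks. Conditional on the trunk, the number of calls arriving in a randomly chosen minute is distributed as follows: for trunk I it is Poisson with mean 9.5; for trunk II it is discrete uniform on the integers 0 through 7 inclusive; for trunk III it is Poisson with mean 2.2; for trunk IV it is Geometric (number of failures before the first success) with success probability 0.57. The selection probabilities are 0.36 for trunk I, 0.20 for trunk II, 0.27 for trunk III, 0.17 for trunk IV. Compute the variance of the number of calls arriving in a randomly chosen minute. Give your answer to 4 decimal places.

18.1852

Per component, I: μ=9.5, E[X²]=99.75; II: μ=3.5, E[X²]=17.5; III: μ=2.2, E[X²]=7.04; IV: μ=0.754386, E[X²]=1.89258.
E[X] = 0.36·9.5 + 0.2·3.5 + 0.27·2.2 + 0.17·0.754386 = 4.84225.
E[X²] = 0.36·99.75 + 0.2·17.5 + 0.27·7.04 + 0.17·1.89258 = 41.6325.
Var(X) = E[X²] − (E[X])² = 41.6325 − 23.4473 = 18.1852.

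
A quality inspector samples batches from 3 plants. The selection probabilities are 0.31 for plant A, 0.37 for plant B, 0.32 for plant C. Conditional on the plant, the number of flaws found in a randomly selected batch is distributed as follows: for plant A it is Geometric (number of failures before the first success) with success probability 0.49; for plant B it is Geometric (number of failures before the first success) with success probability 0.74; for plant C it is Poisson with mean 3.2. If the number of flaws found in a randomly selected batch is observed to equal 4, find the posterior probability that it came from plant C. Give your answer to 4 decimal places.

0.8318

Likelihoods P(X=4 | ·): A: 0.0331495; B: 0.00338162; C: 0.178093.
Posterior ∝ prior × likelihood. Numerator for C: 0.32·0.178093 = 0.0569897.
Normalizing constant: 0.31·0.0331495 + 0.37·0.00338162 + 0.32·0.178093 = 0.0685172.
P(C | observation) = 0.0569897 / 0.0685172 = 0.831757.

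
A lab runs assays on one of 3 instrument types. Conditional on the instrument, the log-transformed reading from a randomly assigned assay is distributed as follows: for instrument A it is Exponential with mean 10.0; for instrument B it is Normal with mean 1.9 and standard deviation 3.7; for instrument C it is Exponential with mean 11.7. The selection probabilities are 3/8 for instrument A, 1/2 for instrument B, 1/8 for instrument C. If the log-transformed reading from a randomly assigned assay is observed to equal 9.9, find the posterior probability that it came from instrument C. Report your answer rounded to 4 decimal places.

Likelihoods f(9.9 | ·): A: 0.0371577; B: 0.0104125; C: 0.036672.
Posterior ∝ prior × likelihood. Numerator for C: 0.125·0.036672 = 0.004584.
Normalizing constant: 0.375·0.0371577 + 0.5·0.0104125 + 0.125·0.036672 = 0.0237244.
P(C | observation) = 0.004584 / 0.0237244 = 0.193219.

0.1932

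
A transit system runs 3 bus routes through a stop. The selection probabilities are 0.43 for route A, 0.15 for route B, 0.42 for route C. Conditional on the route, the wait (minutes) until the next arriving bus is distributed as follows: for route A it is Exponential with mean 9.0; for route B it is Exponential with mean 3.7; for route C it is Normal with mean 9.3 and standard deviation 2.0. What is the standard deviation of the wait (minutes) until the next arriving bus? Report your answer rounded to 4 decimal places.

Per component, A: μ=9, E[X²]=162; B: μ=3.7, E[X²]=27.38; C: μ=9.3, E[X²]=90.49.
E[X] = 0.43·9 + 0.15·3.7 + 0.42·9.3 = 8.331.
E[X²] = 0.43·162 + 0.15·27.38 + 0.42·90.49 = 111.773.
Var(X) = E[X²] − (E[X])² = 111.773 − 69.4056 = 42.3672.
SD(X) = √42.3672 = 6.50901.

6.5090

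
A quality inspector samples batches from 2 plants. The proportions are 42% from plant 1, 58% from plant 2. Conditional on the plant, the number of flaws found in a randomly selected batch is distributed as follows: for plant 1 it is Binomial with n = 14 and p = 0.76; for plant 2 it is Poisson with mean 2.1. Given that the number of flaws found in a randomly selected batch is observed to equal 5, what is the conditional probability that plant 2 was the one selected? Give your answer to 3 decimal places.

0.977

Likelihoods P(X=5 | ·): 1: 0.00134101; 2: 0.041677.
Posterior ∝ prior × likelihood. Numerator for 2: 0.58·0.041677 = 0.0241727.
Normalizing constant: 0.42·0.00134101 + 0.58·0.041677 = 0.0247359.
P(2 | observation) = 0.0241727 / 0.0247359 = 0.97723.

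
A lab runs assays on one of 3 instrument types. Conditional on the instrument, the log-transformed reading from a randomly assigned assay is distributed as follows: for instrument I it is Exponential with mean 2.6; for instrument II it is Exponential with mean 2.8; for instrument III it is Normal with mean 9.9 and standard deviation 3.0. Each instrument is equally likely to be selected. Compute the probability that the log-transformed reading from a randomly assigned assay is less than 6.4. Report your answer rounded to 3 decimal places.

Conditional on each instrument, P(X < 6.4): I: 0.914696; II: 0.898299; III: 0.121673.
By total probability, P(X < 6.4) = 0.333333·0.914696 + 0.333333·0.898299 + 0.333333·0.121673 = 0.644889.

0.645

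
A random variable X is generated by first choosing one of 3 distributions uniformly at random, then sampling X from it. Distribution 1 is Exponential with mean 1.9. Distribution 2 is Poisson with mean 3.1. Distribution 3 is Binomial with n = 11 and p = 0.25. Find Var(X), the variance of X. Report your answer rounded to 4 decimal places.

Per component, 1: μ=1.9, E[X²]=7.22; 2: μ=3.1, E[X²]=12.71; 3: μ=2.75, E[X²]=9.625.
E[X] = 0.333333·1.9 + 0.333333·3.1 + 0.333333·2.75 = 2.58333.
E[X²] = 0.333333·7.22 + 0.333333·12.71 + 0.333333·9.625 = 9.85167.
Var(X) = E[X²] − (E[X])² = 9.85167 − 6.67361 = 3.17806.

3.1781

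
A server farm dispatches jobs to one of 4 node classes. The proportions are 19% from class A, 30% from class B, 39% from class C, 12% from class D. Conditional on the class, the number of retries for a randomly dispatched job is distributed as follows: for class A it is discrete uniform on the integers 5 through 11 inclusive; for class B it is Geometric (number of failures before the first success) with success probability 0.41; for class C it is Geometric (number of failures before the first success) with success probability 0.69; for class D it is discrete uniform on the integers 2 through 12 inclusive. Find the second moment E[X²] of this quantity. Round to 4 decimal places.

For each component E[X²] = Var + (mean)², giving A: 68; B: 5.58061; C: 0.852972; D: 59.
Overall E[X²] = 0.19·68 + 0.3·5.58061 + 0.39·0.852972 + 0.12·59 = 22.0068.

22.0068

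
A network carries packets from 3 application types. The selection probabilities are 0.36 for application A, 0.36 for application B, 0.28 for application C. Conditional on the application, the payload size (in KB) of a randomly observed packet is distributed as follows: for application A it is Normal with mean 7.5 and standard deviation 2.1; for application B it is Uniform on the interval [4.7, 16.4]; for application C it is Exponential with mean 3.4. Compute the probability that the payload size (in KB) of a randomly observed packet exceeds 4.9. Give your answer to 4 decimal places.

0.7413

Conditional on each application, P(X > 4.9): A: 0.89216; B: 0.982906; C: 0.236649.
By total probability, P(X > 4.9) = 0.36·0.89216 + 0.36·0.982906 + 0.28·0.236649 = 0.741285.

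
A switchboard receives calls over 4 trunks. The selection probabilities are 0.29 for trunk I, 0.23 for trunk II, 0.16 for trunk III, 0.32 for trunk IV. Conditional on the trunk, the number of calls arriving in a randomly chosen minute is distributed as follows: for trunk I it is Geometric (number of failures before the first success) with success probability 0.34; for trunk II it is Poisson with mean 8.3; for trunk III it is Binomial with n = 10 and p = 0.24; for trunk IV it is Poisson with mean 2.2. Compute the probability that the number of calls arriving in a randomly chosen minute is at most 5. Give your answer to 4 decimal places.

Conditional on each trunk, P(X ≤ 5): I: 0.917346; II: 0.165273; III: 0.983888; IV: 0.97509.
By total probability, P(X ≤ 5) = 0.29·0.917346 + 0.23·0.165273 + 0.16·0.983888 + 0.32·0.97509 = 0.773494.

0.7735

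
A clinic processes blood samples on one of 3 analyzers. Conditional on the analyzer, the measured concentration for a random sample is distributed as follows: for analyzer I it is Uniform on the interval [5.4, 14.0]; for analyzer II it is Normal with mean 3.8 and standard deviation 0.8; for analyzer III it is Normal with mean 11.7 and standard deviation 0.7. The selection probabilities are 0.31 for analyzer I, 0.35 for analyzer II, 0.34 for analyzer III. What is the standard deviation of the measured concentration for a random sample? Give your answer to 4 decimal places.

3.7318

Per component, I: μ=9.7, E[X²]=100.253; II: μ=3.8, E[X²]=15.08; III: μ=11.7, E[X²]=137.38.
E[X] = 0.31·9.7 + 0.35·3.8 + 0.34·11.7 = 8.315.
E[X²] = 0.31·100.253 + 0.35·15.08 + 0.34·137.38 = 83.0657.
Var(X) = E[X²] − (E[X])² = 83.0657 − 69.1392 = 13.9265.
SD(X) = √13.9265 = 3.73182.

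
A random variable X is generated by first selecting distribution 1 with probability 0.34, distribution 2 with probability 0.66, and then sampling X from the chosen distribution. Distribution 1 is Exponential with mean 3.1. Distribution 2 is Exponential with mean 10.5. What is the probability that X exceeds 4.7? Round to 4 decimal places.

0.4965

Conditional on each component, P(X > 4.7): 1: 0.21956; 2: 0.639148.
By total probability, P(X > 4.7) = 0.34·0.21956 + 0.66·0.639148 = 0.496488.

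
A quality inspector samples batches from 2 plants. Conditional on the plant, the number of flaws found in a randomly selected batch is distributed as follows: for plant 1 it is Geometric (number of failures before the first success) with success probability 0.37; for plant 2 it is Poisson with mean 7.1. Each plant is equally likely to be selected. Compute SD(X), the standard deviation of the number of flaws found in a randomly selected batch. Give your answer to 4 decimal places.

3.6240

Per component, 1: μ=1.7027, E[X²]=7.5011; 2: μ=7.1, E[X²]=57.51.
E[X] = 0.5·1.7027 + 0.5·7.1 = 4.40135.
E[X²] = 0.5·7.5011 + 0.5·57.51 = 32.5055.
Var(X) = E[X²] − (E[X])² = 32.5055 − 19.3719 = 13.1337.
SD(X) = √13.1337 = 3.62404.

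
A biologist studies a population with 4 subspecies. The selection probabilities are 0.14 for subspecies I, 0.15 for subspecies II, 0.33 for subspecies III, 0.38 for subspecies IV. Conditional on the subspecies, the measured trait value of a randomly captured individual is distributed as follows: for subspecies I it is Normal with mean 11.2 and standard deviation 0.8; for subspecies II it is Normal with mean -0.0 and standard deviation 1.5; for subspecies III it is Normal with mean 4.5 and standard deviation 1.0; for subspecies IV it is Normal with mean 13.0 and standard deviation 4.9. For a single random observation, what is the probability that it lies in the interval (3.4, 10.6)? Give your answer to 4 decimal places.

Conditional on each subspecies, P(3.4 < X < 10.6): I: 0.226627; II: 0.0117053; III: 0.864334; IV: 0.287094.
By total probability, P(3.4 < X < 10.6) = 0.14·0.226627 + 0.15·0.0117053 + 0.33·0.864334 + 0.38·0.287094 = 0.427809.

0.4278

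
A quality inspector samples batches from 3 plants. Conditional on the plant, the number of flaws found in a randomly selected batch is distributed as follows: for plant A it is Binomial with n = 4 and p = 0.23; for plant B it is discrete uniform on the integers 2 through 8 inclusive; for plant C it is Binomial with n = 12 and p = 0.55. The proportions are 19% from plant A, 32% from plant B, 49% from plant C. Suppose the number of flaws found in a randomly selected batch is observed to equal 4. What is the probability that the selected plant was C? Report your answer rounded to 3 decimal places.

0.447

Likelihoods P(X=4 | ·): A: 0.00279841; B: 0.142857; C: 0.0761651.
Posterior ∝ prior × likelihood. Numerator for C: 0.49·0.0761651 = 0.0373209.
Normalizing constant: 0.19·0.00279841 + 0.32·0.142857 + 0.49·0.0761651 = 0.0835669.
P(C | observation) = 0.0373209 / 0.0835669 = 0.446599.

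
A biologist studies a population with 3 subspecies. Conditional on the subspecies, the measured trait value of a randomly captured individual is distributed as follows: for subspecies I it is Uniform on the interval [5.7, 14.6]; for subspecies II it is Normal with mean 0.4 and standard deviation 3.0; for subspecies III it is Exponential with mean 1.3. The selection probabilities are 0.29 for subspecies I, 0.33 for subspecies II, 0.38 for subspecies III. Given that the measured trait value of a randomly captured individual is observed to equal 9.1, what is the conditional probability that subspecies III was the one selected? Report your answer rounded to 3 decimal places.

0.008

Likelihoods f(9.1 | ·): I: 0.11236; II: 0.00198418; III: 0.000701448.
Posterior ∝ prior × likelihood. Numerator for III: 0.38·0.000701448 = 0.00026655.
Normalizing constant: 0.29·0.11236 + 0.33·0.00198418 + 0.38·0.000701448 = 0.0335056.
P(III | observation) = 0.00026655 / 0.0335056 = 0.00795539.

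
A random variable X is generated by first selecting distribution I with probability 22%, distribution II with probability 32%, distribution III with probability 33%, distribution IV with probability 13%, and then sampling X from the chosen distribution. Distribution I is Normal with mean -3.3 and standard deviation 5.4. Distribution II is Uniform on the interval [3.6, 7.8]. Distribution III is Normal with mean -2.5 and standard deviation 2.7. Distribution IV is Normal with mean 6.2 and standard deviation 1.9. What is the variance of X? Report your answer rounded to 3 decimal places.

Per component, I: μ=-3.3, E[X²]=40.05; II: μ=5.7, E[X²]=33.96; III: μ=-2.5, E[X²]=13.54; IV: μ=6.2, E[X²]=42.05.
E[X] = 0.22·-3.3 + 0.32·5.7 + 0.33·-2.5 + 0.13·6.2 = 1.079.
E[X²] = 0.22·40.05 + 0.32·33.96 + 0.33·13.54 + 0.13·42.05 = 29.6129.
Var(X) = E[X²] − (E[X])² = 29.6129 − 1.16424 = 28.4487.

28.449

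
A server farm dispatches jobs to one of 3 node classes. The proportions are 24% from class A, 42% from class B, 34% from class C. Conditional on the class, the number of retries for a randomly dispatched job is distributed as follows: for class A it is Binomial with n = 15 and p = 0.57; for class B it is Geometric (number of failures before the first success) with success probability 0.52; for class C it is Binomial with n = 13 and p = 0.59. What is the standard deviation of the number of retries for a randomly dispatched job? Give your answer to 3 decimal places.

3.889

Per component, A: μ=8.55, E[X²]=76.779; B: μ=0.923077, E[X²]=2.62722; C: μ=7.67, E[X²]=61.9736.
E[X] = 0.24·8.55 + 0.42·0.923077 + 0.34·7.67 = 5.04749.
E[X²] = 0.24·76.779 + 0.42·2.62722 + 0.34·61.9736 = 40.6014.
Var(X) = E[X²] − (E[X])² = 40.6014 − 25.4772 = 15.1242.
SD(X) = √15.1242 = 3.88899.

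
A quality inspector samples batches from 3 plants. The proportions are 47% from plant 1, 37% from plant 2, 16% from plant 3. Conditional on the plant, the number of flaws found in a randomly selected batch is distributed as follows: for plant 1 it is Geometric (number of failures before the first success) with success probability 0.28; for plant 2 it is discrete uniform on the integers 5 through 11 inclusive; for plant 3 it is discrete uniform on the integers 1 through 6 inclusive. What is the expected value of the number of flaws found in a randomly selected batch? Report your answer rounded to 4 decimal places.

Component means — 1: 2.57143; 2: 8; 3: 3.5.
E[X] = 0.47·2.57143 + 0.37·8 + 0.16·3.5 = 4.72857.

4.7286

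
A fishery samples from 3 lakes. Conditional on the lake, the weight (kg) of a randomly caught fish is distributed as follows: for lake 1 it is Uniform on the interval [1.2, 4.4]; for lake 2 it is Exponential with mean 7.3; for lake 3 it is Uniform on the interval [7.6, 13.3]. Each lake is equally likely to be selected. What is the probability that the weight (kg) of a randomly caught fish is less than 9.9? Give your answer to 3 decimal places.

Conditional on each lake, P(X < 9.9): 1: 1; 2: 0.742353; 3: 0.403509.
By total probability, P(X < 9.9) = 0.333333·1 + 0.333333·0.742353 + 0.333333·0.403509 = 0.715287.

0.715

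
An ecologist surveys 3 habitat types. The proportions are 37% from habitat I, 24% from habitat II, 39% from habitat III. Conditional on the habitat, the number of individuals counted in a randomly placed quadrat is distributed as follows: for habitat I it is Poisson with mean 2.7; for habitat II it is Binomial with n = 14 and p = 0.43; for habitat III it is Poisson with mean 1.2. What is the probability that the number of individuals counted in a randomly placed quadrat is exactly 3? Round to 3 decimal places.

0.130

Conditional on each habitat, P(X = 3): I: 0.220468; II: 0.0597214; III: 0.0867439.
By total probability, P(X = 3) = 0.37·0.220468 + 0.24·0.0597214 + 0.39·0.0867439 = 0.129736.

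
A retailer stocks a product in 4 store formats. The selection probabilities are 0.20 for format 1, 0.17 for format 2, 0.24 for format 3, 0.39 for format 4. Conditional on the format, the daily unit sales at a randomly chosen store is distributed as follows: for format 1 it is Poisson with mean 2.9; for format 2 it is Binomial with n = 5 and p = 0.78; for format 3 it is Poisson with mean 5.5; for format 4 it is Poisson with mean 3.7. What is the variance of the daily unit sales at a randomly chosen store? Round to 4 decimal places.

4.3076

Per component, 1: μ=2.9, E[X²]=11.31; 2: μ=3.9, E[X²]=16.068; 3: μ=5.5, E[X²]=35.75; 4: μ=3.7, E[X²]=17.39.
E[X] = 0.2·2.9 + 0.17·3.9 + 0.24·5.5 + 0.39·3.7 = 4.006.
E[X²] = 0.2·11.31 + 0.17·16.068 + 0.24·35.75 + 0.39·17.39 = 20.3557.
Var(X) = E[X²] − (E[X])² = 20.3557 − 16.048 = 4.30762.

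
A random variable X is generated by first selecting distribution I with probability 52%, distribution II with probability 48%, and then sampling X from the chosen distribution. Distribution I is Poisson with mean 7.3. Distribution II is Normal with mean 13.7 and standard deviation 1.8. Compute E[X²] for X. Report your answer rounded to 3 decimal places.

For each component E[X²] = Var + (mean)², giving I: 60.59; II: 190.93.
Overall E[X²] = 0.52·60.59 + 0.48·190.93 = 123.153.

123.153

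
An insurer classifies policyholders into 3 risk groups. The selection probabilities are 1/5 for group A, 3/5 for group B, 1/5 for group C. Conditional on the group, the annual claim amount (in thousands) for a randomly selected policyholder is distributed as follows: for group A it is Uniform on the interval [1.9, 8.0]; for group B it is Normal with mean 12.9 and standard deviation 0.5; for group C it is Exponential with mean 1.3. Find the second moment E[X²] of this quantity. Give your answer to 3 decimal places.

106.193

For each component E[X²] = Var + (mean)², giving A: 27.6033; B: 166.66; C: 3.38.
Overall E[X²] = 0.2·27.6033 + 0.6·166.66 + 0.2·3.38 = 106.193.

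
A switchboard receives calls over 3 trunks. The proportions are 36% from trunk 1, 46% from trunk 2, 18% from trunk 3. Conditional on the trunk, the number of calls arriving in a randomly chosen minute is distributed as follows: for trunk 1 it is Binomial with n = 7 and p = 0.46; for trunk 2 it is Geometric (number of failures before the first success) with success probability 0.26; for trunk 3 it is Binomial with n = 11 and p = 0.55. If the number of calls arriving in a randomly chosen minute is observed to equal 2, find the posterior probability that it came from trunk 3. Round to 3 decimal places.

0.016

Likelihoods P(X=2 | ·): 1: 0.204035; 2: 0.142376; 3: 0.0125893.
Posterior ∝ prior × likelihood. Numerator for 3: 0.18·0.0125893 = 0.00226607.
Normalizing constant: 0.36·0.204035 + 0.46·0.142376 + 0.18·0.0125893 = 0.141211.
P(3 | observation) = 0.00226607 / 0.141211 = 0.0160473.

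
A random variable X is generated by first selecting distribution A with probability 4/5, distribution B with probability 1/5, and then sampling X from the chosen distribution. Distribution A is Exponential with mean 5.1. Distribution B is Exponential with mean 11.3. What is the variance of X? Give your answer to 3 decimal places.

Per component, A: μ=5.1, E[X²]=52.02; B: μ=11.3, E[X²]=255.38.
E[X] = 0.8·5.1 + 0.2·11.3 = 6.34.
E[X²] = 0.8·52.02 + 0.2·255.38 = 92.692.
Var(X) = E[X²] − (E[X])² = 92.692 − 40.1956 = 52.4964.

52.496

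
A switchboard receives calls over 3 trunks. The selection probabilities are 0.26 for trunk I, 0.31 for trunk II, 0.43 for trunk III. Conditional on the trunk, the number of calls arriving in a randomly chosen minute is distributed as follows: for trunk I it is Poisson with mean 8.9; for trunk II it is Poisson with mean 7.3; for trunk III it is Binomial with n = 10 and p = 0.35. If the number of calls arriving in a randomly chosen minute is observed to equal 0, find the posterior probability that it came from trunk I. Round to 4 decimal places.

Likelihoods P(X=0 | ·): I: 0.000136389; II: 0.000675539; III: 0.0134627.
Posterior ∝ prior × likelihood. Numerator for I: 0.26·0.000136389 = 3.54611e-05.
Normalizing constant: 0.26·0.000136389 + 0.31·0.000675539 + 0.43·0.0134627 = 0.00603386.
P(I | observation) = 3.54611e-05 / 0.00603386 = 0.00587702.

0.0059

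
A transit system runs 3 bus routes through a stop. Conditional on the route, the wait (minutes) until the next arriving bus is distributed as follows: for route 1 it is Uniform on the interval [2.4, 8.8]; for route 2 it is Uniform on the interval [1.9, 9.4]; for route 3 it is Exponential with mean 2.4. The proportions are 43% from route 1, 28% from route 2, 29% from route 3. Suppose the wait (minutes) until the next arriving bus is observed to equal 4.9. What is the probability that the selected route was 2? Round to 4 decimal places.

Likelihoods f(4.9 | ·): 1: 0.15625; 2: 0.133333; 3: 0.0540884.
Posterior ∝ prior × likelihood. Numerator for 2: 0.28·0.133333 = 0.0373333.
Normalizing constant: 0.43·0.15625 + 0.28·0.133333 + 0.29·0.0540884 = 0.120206.
P(2 | observation) = 0.0373333 / 0.120206 = 0.310577.

0.3106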